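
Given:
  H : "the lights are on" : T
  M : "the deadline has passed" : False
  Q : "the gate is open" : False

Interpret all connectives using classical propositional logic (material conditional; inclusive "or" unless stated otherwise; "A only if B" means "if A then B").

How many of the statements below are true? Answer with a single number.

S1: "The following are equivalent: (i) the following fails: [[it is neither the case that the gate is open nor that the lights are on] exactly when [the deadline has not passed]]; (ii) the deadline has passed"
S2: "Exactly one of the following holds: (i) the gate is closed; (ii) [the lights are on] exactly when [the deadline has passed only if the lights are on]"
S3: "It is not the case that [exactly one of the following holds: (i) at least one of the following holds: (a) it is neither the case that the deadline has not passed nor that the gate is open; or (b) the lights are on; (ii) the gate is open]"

S1: This is ¬((Q ↓ H) ↔ ¬M) ↔ M.

Q ↓ H = F ↓ T = F
¬M = ¬F = T
(Q ↓ H) ↔ ¬M = F ↔ T = F
¬((Q ↓ H) ↔ ¬M) = ¬F = T
¬((Q ↓ H) ↔ ¬M) ↔ M = T ↔ F = F
Hence S1 is false.

S2: Formalization: ¬Q ⊕ (H ↔ (M → H))

¬Q = ¬F = T
M → H = F → T = T
H ↔ (M → H) = T ↔ T = T
¬Q ⊕ (H ↔ (M → H)) = T ⊕ T = F
Thus S2 is false.

S3: Formalization: ¬(((¬M ↓ Q) ∨ H) ⊕ Q)

¬M = ¬F = T
¬M ↓ Q = T ↓ F = F
(¬M ↓ Q) ∨ H = F ∨ T = T
((¬M ↓ Q) ∨ H) ⊕ Q = T ⊕ F = T
¬(((¬M ↓ Q) ∨ H) ⊕ Q) = ¬T = F
So S3 is false.

True statements: 0 (none).

0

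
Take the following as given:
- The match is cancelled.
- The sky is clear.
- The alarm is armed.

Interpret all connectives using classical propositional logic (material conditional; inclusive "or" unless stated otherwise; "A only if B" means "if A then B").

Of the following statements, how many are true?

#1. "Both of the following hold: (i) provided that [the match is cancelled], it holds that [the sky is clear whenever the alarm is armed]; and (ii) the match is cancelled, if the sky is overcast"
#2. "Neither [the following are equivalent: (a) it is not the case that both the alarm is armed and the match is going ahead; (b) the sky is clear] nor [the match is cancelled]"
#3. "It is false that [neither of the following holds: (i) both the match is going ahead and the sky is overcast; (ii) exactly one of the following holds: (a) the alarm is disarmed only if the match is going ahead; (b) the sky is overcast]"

Let P = "the match is cancelled" (T), R = "the alarm is armed" (T), Q = "the sky is overcast" (F).

#1: Formalization: (P -> (R -> ~Q)) & (Q -> P)

~Q = ~F = T
R -> ~Q = T -> T = T
P -> (R -> ~Q) = T -> T = T
Q -> P = F -> T = T
(P -> (R -> ~Q)) & (Q -> P) = T & T = T
Hence #1 is true.

#2: Formalization: ((R nand ~P) <-> ~Q) nor P

~P = ~T = F
R nand ~P = T nand F = T
~Q = ~F = T
(R nand ~P) <-> ~Q = T <-> T = T
((R nand ~P) <-> ~Q) nor P = T nor T = F
So #2 is false.

#3: In symbols: ~((~P & Q) nor ((~R -> ~P) xor Q))

~P = ~T = F
~P & Q = F & F = F
~R = ~T = F
~P = ~T = F
~R -> ~P = F -> F = T
(~R -> ~P) xor Q = T xor F = T
(~P & Q) nor ((~R -> ~P) xor Q) = F nor T = F
~((~P & Q) nor ((~R -> ~P) xor Q)) = ~F = T
Hence #3 is true.

2 of the 3 statements are true (#1, #3).

2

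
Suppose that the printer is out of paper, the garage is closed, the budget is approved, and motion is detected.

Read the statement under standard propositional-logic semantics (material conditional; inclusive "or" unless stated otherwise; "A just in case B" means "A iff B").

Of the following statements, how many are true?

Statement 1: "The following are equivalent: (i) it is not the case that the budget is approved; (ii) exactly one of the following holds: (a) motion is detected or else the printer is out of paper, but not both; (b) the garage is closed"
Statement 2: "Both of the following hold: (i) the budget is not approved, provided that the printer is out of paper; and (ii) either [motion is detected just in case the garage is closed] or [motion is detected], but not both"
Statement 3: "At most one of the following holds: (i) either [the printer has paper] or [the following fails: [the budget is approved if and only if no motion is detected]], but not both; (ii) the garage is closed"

Let R = "the budget is approved" (True), S = "motion is detected" (True), P = "the printer has paper" (False), Q = "the garage is closed" (True).

Statement 1: This is not R iff ((S xor not P) xor Q).

not R = not True = False
not P = not False = True
S xor not P = True xor True = False
(S xor not P) xor Q = False xor True = True
not R iff ((S xor not P) xor Q) = False iff True = False
Hence Statement 1 is false.

Statement 2: In symbols: (not P -> not R) and ((S iff Q) xor S)

not P = not False = True
not R = not True = False
not P -> not R = True -> False = False
S iff Q = True iff True = True
(S iff Q) xor S = True xor True = False
(not P -> not R) and ((S iff Q) xor S) = False and False = False
Hence Statement 2 is false.

Statement 3: In symbols: (P xor not (R iff not S)) nand Q

not S = not True = False
R iff not S = True iff False = False
not (R iff not S) = not False = True
P xor not (R iff not S) = False xor True = True
(P xor not (R iff not S)) nand Q = True nand True = False
Thus Statement 3 is false.

True statements: 0 (none).

0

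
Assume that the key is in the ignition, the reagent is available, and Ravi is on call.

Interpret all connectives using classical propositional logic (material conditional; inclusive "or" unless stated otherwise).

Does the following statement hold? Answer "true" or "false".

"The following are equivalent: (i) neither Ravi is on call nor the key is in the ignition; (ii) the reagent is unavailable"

Let V = "Ravi is on call" (True), L = "the key is in the ignition" (True), G = "the reagent is available" (True).
Formalization: (V nor L) iff not G

V nor L = True nor True = False
not G = not True = False
(V nor L) iff not G = False iff False = True

true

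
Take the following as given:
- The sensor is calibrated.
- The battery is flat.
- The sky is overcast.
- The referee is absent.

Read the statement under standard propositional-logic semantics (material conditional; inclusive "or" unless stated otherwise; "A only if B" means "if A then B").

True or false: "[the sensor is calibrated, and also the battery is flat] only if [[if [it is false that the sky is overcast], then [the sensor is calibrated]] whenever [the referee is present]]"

True.

Let P = "the sensor is calibrated" (T), Q = "the battery is charged" (F), S = "the referee is present" (F), R = "the sky is overcast" (T).
Formalization: (P ∧ ¬Q) → (S → (¬R → P))

¬Q = ¬F = T
P ∧ ¬Q = T ∧ T = T
¬R = ¬T = F
¬R → P = F → T = T
S → (¬R → P) = F → T = T
(P ∧ ¬Q) → (S → (¬R → P)) = T → T = T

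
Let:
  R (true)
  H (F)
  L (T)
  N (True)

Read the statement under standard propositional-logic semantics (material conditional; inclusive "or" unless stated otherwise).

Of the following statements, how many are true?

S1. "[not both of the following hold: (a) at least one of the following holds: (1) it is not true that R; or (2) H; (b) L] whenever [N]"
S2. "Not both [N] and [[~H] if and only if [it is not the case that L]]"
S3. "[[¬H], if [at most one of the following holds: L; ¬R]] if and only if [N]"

S1: In symbols: N -> ((~R | H) nand L)

~R = ~T = F
~R | H = F | F = F
(~R | H) nand L = F nand T = T
N -> ((~R | H) nand L) = T -> T = T
Thus S1 is true.

S2: This is N nand (~H <-> ~L).

~H = ~F = T
~L = ~T = F
~H <-> ~L = T <-> F = F
N nand (~H <-> ~L) = T nand F = T
So S2 is true.

S3: Formalization: ((L nand ~R) -> ~H) <-> N

~R = ~T = F
L nand ~R = T nand F = T
~H = ~F = T
(L nand ~R) -> ~H = T -> T = T
((L nand ~R) -> ~H) <-> N = T <-> T = T
Hence S3 is true.

3 of the 3 statements are true.

3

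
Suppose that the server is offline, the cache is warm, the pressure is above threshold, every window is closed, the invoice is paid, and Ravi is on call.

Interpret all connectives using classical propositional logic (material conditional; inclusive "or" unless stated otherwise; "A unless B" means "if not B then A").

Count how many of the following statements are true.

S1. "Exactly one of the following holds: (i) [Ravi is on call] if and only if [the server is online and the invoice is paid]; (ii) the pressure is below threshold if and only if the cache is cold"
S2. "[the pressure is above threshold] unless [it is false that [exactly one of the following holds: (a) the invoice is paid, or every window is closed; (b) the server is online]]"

2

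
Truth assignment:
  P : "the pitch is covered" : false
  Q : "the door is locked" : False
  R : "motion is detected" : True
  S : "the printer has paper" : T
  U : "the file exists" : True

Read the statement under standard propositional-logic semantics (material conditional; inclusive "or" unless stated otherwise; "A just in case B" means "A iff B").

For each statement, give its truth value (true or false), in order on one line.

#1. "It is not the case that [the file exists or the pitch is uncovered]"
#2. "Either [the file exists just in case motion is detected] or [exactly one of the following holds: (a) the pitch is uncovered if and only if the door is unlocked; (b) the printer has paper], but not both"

#1: Formalization: not (U or not P)

not P = not False = True
U or not P = True or True = True
not (U or not P) = not True = False
Hence #1 is false.

#2: Formalization: (U iff R) xor ((not P iff not Q) xor S)

U iff R = True iff True = True
not P = not False = True
not Q = not False = True
not P iff not Q = True iff True = True
(not P iff not Q) xor S = True xor True = False
(U iff R) xor ((not P iff not Q) xor S) = True xor False = True
Thus #2 is true.

#1 F; #2 T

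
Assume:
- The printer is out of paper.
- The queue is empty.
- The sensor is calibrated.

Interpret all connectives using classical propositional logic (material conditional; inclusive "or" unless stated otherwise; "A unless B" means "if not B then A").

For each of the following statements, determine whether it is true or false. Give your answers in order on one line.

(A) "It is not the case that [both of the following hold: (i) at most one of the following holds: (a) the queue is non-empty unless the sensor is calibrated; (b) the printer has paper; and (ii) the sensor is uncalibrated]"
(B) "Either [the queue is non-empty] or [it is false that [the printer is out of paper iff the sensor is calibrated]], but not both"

(A) True, (B) False

Let G = "the queue is empty" (T), H = "the sensor is calibrated" (T), K = "the printer has paper" (F).

(A): In symbols: ~(((~G | H) nand K) & ~H)

~G = ~T = F
~G | H = F | T = T
(~G | H) nand K = T nand F = T
~H = ~T = F
((~G | H) nand K) & ~H = T & F = F
~(((~G | H) nand K) & ~H) = ~F = T
So (A) is true.

(B): This is ~G xor ~(~K <-> H).

~G = ~T = F
~K = ~F = T
~K <-> H = T <-> T = T
~(~K <-> H) = ~T = F
~G xor ~(~K <-> H) = F xor F = F
Hence (B) is false.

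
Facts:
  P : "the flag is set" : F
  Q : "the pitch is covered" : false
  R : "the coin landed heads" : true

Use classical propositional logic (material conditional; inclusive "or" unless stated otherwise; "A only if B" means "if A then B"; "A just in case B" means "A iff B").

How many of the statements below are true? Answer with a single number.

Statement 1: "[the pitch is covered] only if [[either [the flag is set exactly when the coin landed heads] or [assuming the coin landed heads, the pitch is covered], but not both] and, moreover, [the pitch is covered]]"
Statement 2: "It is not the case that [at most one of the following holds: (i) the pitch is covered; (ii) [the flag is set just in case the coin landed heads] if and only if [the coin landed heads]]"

1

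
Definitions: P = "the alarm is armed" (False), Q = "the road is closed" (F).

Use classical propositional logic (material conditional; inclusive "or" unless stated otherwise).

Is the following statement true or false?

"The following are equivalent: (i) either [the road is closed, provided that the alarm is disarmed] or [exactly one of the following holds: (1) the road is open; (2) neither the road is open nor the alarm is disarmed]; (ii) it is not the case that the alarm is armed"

Parsed as ((~P -> Q) | (~Q xor (~Q nor ~P))) <-> ~P

~P = ~F = T
~P -> Q = T -> F = F
~Q = ~F = T
~Q = ~F = T
~P = ~F = T
~Q nor ~P = T nor T = F
~Q xor (~Q nor ~P) = T xor F = T
(~P -> Q) | (~Q xor (~Q nor ~P)) = F | T = T
~P = ~F = T
((~P -> Q) | (~Q xor (~Q nor ~P))) <-> ~P = T <-> T = T

True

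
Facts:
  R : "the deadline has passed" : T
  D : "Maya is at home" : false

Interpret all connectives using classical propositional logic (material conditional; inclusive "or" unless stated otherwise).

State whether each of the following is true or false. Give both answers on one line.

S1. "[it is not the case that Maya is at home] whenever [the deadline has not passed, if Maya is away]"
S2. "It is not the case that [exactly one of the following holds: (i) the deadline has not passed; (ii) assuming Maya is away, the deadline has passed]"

S1: Parsed as (¬D → ¬R) → ¬D

¬D = ¬F = T
¬R = ¬T = F
¬D → ¬R = T → F = F
¬D = ¬F = T
(¬D → ¬R) → ¬D = F → T = T
Thus S1 is true.

S2: Formalization: ¬(¬R ⊕ (¬D → R))

¬R = ¬T = F
¬D = ¬F = T
¬D → R = T → T = T
¬R ⊕ (¬D → R) = F ⊕ T = T
¬(¬R ⊕ (¬D → R)) = ¬T = F
Hence S2 is false.

S1 T / S2 F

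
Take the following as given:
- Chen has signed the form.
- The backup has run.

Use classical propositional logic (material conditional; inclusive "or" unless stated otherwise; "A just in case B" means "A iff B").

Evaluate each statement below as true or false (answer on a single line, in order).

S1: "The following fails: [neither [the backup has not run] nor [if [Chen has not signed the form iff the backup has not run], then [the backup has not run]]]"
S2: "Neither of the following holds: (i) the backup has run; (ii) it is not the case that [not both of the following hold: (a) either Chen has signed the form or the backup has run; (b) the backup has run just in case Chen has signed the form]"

S1 false / S2 false

Let H = "the backup has run" (T), V = "Chen has signed the form" (T).

S1: In symbols: ~(~H nor ((~V <-> ~H) -> ~H))

~H = ~T = F
~V = ~T = F
~H = ~T = F
~V <-> ~H = F <-> F = T
~H = ~T = F
(~V <-> ~H) -> ~H = T -> F = F
~H nor ((~V <-> ~H) -> ~H) = F nor F = T
~(~H nor ((~V <-> ~H) -> ~H)) = ~T = F
Hence S1 is false.

S2: In symbols: H nor ~((V | H) nand (H <-> V))

V | H = T | T = T
H <-> V = T <-> T = T
(V | H) nand (H <-> V) = T nand T = F
~((V | H) nand (H <-> V)) = ~F = T
H nor ~((V | H) nand (H <-> V)) = T nor T = F
So S2 is false.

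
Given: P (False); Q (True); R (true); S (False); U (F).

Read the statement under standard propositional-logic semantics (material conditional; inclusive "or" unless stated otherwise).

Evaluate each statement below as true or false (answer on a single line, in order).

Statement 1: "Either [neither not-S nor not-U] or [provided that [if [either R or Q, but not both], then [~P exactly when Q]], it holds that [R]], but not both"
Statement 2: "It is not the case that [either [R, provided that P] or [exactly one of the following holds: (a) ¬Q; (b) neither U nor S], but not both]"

Statement 1 T / Statement 2 T

Statement 1: In symbols: (not S nor not U) xor (((R xor Q) -> (not P iff Q)) -> R)

not S = not False = True
not U = not False = True
not S nor not U = True nor True = False
R xor Q = True xor True = False
not P = not False = True
not P iff Q = True iff True = True
(R xor Q) -> (not P iff Q) = False -> True = True
((R xor Q) -> (not P iff Q)) -> R = True -> True = True
(not S nor not U) xor (((R xor Q) -> (not P iff Q)) -> R) = False xor True = True
So Statement 1 is true.

Statement 2: Formalization: not ((P -> R) xor (not Q xor (U nor S)))

P -> R = False -> True = True
not Q = not True = False
U nor S = False nor False = True
not Q xor (U nor S) = False xor True = True
(P -> R) xor (not Q xor (U nor S)) = True xor True = False
not ((P -> R) xor (not Q xor (U nor S))) = not False = True
Thus Statement 2 is true.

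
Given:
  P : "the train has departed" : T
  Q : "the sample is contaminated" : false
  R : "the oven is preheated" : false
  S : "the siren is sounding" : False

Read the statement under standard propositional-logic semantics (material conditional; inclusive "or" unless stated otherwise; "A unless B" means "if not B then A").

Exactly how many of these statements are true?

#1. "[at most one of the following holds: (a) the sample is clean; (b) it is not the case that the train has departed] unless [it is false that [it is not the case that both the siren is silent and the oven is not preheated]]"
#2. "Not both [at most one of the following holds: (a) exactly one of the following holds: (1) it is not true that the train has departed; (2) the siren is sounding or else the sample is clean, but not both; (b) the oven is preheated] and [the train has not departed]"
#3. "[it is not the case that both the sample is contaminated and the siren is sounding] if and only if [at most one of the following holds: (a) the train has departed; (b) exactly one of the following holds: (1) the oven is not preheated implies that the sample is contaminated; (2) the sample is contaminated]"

3

#1: Formalization: (~Q nand ~P) | ~(~S nand ~R)

~Q = ~F = T
~P = ~T = F
~Q nand ~P = T nand F = T
~S = ~F = T
~R = ~F = T
~S nand ~R = T nand T = F
~(~S nand ~R) = ~F = T
(~Q nand ~P) | ~(~S nand ~R) = T | T = T
Thus #1 is true.

#2: Formalization: ((~P xor (S xor ~Q)) nand R) nand ~P

~P = ~T = F
~Q = ~F = T
S xor ~Q = F xor T = T
~P xor (S xor ~Q) = F xor T = T
(~P xor (S xor ~Q)) nand R = T nand F = T
~P = ~T = F
((~P xor (S xor ~Q)) nand R) nand ~P = T nand F = T
So #2 is true.

#3: Parsed as (Q nand S) <-> (P nand ((~R -> Q) xor Q))

Q nand S = F nand F = T
~R = ~F = T
~R -> Q = T -> F = F
(~R -> Q) xor Q = F xor F = F
P nand ((~R -> Q) xor Q) = T nand F = T
(Q nand S) <-> (P nand ((~R -> Q) xor Q)) = T <-> T = T
Thus #3 is true.

3 of the 3 statements are true.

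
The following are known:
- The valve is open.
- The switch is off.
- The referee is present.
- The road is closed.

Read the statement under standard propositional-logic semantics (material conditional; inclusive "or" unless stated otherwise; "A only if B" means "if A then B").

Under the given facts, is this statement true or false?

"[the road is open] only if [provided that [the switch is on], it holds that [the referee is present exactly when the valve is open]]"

The statement is true.

Let S = "the road is closed" (T), Q = "the switch is on" (F), R = "the referee is present" (T), P = "the valve is open" (T).
Formalization: ¬S → (Q → (R ↔ P))

¬S = ¬T = F
R ↔ P = T ↔ T = T
Q → (R ↔ P) = F → T = T
¬S → (Q → (R ↔ P)) = F → T = T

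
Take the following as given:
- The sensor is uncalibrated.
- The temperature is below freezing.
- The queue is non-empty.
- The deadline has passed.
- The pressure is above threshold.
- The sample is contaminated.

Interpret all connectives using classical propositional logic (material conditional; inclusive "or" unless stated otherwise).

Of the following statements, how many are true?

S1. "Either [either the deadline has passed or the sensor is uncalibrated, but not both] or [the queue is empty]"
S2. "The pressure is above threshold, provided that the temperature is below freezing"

1

Let S = "the deadline has passed" (T), P = "the sensor is calibrated" (F), R = "the queue is empty" (F), Q = "the temperature is below freezing" (T), U = "the pressure is above threshold" (T).

S1: Formalization: (S xor ~P) | R

~P = ~F = T
S xor ~P = T xor T = F
(S xor ~P) | R = F | F = F
Thus S1 is false.

S2: In symbols: Q -> U

Q -> U = T -> T = T
So S2 is true.

Count: 1.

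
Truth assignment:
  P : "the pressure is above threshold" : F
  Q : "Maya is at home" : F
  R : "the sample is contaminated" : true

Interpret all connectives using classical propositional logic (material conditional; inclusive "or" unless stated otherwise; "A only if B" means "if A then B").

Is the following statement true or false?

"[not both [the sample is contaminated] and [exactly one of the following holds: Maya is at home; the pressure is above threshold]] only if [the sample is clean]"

Values: R=T, Q=F, P=F.
In symbols: (R ↑ (Q ⊕ P)) → ¬R

Q ⊕ P = F ⊕ F = F
R ↑ (Q ⊕ P) = T ↑ F = T
¬R = ¬T = F
(R ↑ (Q ⊕ P)) → ¬R = T → F = F

The statement is false.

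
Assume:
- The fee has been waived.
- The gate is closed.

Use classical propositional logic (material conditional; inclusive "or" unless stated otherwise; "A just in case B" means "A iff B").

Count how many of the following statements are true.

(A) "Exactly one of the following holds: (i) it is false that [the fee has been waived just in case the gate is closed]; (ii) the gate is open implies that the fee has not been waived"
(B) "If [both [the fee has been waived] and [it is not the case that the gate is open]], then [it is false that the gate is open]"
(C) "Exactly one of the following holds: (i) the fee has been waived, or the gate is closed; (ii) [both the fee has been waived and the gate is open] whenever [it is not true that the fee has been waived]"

2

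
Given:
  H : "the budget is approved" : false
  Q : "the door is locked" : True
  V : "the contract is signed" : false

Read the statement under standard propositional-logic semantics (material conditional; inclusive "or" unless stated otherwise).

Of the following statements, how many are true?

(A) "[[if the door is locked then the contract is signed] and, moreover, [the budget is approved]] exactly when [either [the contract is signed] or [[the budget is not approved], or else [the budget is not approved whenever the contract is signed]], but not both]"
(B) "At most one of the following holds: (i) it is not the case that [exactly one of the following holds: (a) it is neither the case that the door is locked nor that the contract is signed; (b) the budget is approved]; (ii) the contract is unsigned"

0

(A): Parsed as ((Q -> V) & H) <-> (V xor (~H | (V -> ~H)))

Q -> V = T -> F = F
(Q -> V) & H = F & F = F
~H = ~F = T
~H = ~F = T
V -> ~H = F -> T = T
~H | (V -> ~H) = T | T = T
V xor (~H | (V -> ~H)) = F xor T = T
((Q -> V) & H) <-> (V xor (~H | (V -> ~H))) = F <-> T = F
Thus (A) is false.

(B): Formalization: ~((Q nor V) xor H) nand ~V

Q nor V = T nor F = F
(Q nor V) xor H = F xor F = F
~((Q nor V) xor H) = ~F = T
~V = ~F = T
~((Q nor V) xor H) nand ~V = T nand T = F
Thus (B) is false.

0 of the 2 statements are true (none).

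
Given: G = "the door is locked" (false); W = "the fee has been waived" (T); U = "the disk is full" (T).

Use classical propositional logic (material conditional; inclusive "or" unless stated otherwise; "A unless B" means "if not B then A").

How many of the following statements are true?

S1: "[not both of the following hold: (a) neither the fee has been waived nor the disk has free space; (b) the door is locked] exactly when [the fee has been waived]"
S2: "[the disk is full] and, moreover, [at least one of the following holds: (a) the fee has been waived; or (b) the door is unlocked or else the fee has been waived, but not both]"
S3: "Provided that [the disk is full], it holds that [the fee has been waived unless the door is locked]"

S1: Formalization: ((W nor ~U) nand G) <-> W

~U = ~T = F
W nor ~U = T nor F = F
(W nor ~U) nand G = F nand F = T
((W nor ~U) nand G) <-> W = T <-> T = T
Hence S1 is true.

S2: In symbols: U & (W | (~G xor W))

~G = ~F = T
~G xor W = T xor T = F
W | (~G xor W) = T | F = T
U & (W | (~G xor W)) = T & T = T
Thus S2 is true.

S3: This is U -> (W | G).

W | G = T | F = T
U -> (W | G) = T -> T = T
Thus S3 is true.

Count: 3.

3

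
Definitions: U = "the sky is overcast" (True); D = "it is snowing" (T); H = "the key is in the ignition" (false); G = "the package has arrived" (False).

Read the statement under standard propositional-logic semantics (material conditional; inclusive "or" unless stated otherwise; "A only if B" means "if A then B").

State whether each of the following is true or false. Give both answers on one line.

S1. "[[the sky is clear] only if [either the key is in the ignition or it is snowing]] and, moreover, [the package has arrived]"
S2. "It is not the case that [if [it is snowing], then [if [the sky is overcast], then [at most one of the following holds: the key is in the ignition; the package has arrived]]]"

S1 F / S2 F

S1: This is (¬U → (H ∨ D)) ∧ G.

¬U = ¬T = F
H ∨ D = F ∨ T = T
¬U → (H ∨ D) = F → T = T
(¬U → (H ∨ D)) ∧ G = T ∧ F = F
Hence S1 is false.

S2: Parsed as ¬(D → (U → (H ↑ G)))

H ↑ G = F ↑ F = T
U → (H ↑ G) = T → T = T
D → (U → (H ↑ G)) = T → T = T
¬(D → (U → (H ↑ G))) = ¬T = F
Hence S2 is false.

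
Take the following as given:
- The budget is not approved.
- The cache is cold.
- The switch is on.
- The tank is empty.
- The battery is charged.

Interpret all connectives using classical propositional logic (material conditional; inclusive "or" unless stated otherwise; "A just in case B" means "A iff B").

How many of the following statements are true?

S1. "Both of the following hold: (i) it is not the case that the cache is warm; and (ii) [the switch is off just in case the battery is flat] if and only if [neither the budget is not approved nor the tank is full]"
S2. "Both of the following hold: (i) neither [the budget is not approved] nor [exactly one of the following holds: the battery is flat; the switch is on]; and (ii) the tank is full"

0

Let S = "the cache is warm" (F), P = "the switch is on" (T), U = "the battery is charged" (T), W = "the budget is approved" (F), N = "the tank is full" (F).

S1: Parsed as ~S & ((~P <-> ~U) <-> (~W nor N))

~S = ~F = T
~P = ~T = F
~U = ~T = F
~P <-> ~U = F <-> F = T
~W = ~F = T
~W nor N = T nor F = F
(~P <-> ~U) <-> (~W nor N) = T <-> F = F
~S & ((~P <-> ~U) <-> (~W nor N)) = T & F = F
Hence S1 is false.

S2: Parsed as (~W nor (~U xor P)) & N

~W = ~F = T
~U = ~T = F
~U xor P = F xor T = T
~W nor (~U xor P) = T nor T = F
(~W nor (~U xor P)) & N = F & F = F
Thus S2 is false.

0 of the 2 statements are true (none).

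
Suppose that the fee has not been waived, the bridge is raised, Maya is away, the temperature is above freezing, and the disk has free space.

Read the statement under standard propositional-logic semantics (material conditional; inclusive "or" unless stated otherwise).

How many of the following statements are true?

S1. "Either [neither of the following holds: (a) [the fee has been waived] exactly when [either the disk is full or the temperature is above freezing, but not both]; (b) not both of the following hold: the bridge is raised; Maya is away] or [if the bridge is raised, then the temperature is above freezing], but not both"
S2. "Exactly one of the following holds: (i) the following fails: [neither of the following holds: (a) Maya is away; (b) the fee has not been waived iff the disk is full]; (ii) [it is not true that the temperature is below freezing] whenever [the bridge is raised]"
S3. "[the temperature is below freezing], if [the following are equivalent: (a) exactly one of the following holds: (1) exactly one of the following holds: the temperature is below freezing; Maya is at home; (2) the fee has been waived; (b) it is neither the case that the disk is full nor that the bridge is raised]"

0

Let P = "the fee has been waived" (F), U = "the disk is full" (F), S = "the temperature is below freezing" (F), Q = "the bridge is raised" (T), R = "Maya is at home" (F).

S1: Parsed as ((P ↔ (U ⊕ ¬S)) ↓ (Q ↑ ¬R)) ⊕ (Q → ¬S)

¬S = ¬F = T
U ⊕ ¬S = F ⊕ T = T
P ↔ (U ⊕ ¬S) = F ↔ T = F
¬R = ¬F = T
Q ↑ ¬R = T ↑ T = F
(P ↔ (U ⊕ ¬S)) ↓ (Q ↑ ¬R) = F ↓ F = T
¬S = ¬F = T
Q → ¬S = T → T = T
((P ↔ (U ⊕ ¬S)) ↓ (Q ↑ ¬R)) ⊕ (Q → ¬S) = T ⊕ T = F
Hence S1 is false.

S2: Parsed as ¬(¬R ↓ (¬P ↔ U)) ⊕ (Q → ¬S)

¬R = ¬F = T
¬P = ¬F = T
¬P ↔ U = T ↔ F = F
¬R ↓ (¬P ↔ U) = T ↓ F = F
¬(¬R ↓ (¬P ↔ U)) = ¬F = T
¬S = ¬F = T
Q → ¬S = T → T = T
¬(¬R ↓ (¬P ↔ U)) ⊕ (Q → ¬S) = T ⊕ T = F
Thus S2 is false.

S3: In symbols: (((S ⊕ R) ⊕ P) ↔ (U ↓ Q)) → S

S ⊕ R = F ⊕ F = F
(S ⊕ R) ⊕ P = F ⊕ F = F
U ↓ Q = F ↓ T = F
((S ⊕ R) ⊕ P) ↔ (U ↓ Q) = F ↔ F = T
(((S ⊕ R) ⊕ P) ↔ (U ↓ Q)) → S = T → F = F
So S3 is false.

True statements: 0 (none).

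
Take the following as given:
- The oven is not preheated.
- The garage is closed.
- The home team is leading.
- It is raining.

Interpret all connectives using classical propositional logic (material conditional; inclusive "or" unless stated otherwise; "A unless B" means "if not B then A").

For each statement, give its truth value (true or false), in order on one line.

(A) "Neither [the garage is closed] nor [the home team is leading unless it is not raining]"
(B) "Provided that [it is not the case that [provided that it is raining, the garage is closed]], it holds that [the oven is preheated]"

(A) false, (B) true

Let H = "the garage is closed" (True), S = "the home team is leading" (True), G = "it is raining" (True), L = "the oven is preheated" (False).

(A): In symbols: H nor (S or not G)

not G = not True = False
S or not G = True or False = True
H nor (S or not G) = True nor True = False
Hence (A) is false.

(B): In symbols: not (G -> H) -> L

G -> H = True -> True = True
not (G -> H) = not True = False
not (G -> H) -> L = False -> False = True
Thus (B) is true.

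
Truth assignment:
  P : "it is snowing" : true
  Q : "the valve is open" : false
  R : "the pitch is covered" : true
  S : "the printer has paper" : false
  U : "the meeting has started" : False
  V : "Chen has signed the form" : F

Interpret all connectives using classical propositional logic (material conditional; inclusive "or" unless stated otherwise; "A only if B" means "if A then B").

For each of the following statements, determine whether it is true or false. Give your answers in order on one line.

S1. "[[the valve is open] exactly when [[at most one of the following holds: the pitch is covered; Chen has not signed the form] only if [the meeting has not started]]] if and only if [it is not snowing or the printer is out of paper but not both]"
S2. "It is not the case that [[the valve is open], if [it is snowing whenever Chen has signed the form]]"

S1 F / S2 T

S1: In symbols: (Q <-> ((R nand ~V) -> ~U)) <-> (~P xor ~S)

~V = ~F = T
R nand ~V = T nand T = F
~U = ~F = T
(R nand ~V) -> ~U = F -> T = T
Q <-> ((R nand ~V) -> ~U) = F <-> T = F
~P = ~T = F
~S = ~F = T
~P xor ~S = F xor T = T
(Q <-> ((R nand ~V) -> ~U)) <-> (~P xor ~S) = F <-> T = F
So S1 is false.

S2: In symbols: ~((V -> P) -> Q)

V -> P = F -> T = T
(V -> P) -> Q = T -> F = F
~((V -> P) -> Q) = ~F = T
Thus S2 is true.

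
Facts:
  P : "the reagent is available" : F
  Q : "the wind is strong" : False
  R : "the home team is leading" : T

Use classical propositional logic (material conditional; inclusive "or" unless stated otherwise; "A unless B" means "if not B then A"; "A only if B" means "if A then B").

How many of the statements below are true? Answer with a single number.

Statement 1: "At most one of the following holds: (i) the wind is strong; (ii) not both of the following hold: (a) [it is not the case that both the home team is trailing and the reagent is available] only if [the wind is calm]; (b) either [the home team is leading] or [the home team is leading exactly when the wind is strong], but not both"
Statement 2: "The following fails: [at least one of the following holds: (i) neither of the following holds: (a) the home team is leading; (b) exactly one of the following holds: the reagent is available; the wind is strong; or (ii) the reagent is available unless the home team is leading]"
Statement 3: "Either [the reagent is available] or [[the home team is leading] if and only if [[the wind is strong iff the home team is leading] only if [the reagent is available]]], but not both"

2

Statement 1: This is Q nand (((not R nand P) -> not Q) nand (R xor (R iff Q))).

not R = not True = False
not R nand P = False nand False = True
not Q = not False = True
(not R nand P) -> not Q = True -> True = True
R iff Q = True iff False = False
R xor (R iff Q) = True xor False = True
((not R nand P) -> not Q) nand (R xor (R iff Q)) = True nand True = False
Q nand (((not R nand P) -> not Q) nand (R xor (R iff Q))) = False nand False = True
So Statement 1 is true.

Statement 2: Formalization: not ((R nor (P xor Q)) or (P or R))

P xor Q = False xor False = False
R nor (P xor Q) = True nor False = False
P or R = False or True = True
(R nor (P xor Q)) or (P or R) = False or True = True
not ((R nor (P xor Q)) or (P or R)) = not True = False
Thus Statement 2 is false.

Statement 3: Formalization: P xor (R iff ((Q iff R) -> P))

Q iff R = False iff True = False
(Q iff R) -> P = False -> False = True
R iff ((Q iff R) -> P) = True iff True = True
P xor (R iff ((Q iff R) -> P)) = False xor True = True
Hence Statement 3 is true.

2 of the 3 statements are true (Statement 1, Statement 3).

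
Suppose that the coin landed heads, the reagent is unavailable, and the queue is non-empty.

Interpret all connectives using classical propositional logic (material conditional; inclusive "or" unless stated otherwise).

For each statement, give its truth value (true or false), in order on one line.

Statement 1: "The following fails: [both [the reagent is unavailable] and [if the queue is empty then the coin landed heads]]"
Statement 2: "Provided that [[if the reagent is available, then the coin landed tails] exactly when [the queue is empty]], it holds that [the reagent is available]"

Let Q = "the reagent is available" (F), R = "the queue is empty" (F), P = "the coin landed heads" (T).

Statement 1: This is ¬(¬Q ∧ (R → P)).

¬Q = ¬F = T
R → P = F → T = T
¬Q ∧ (R → P) = T ∧ T = T
¬(¬Q ∧ (R → P)) = ¬T = F
Hence Statement 1 is false.

Statement 2: Formalization: ((Q → ¬P) ↔ R) → Q

¬P = ¬T = F
Q → ¬P = F → F = T
(Q → ¬P) ↔ R = T ↔ F = F
((Q → ¬P) ↔ R) → Q = F → F = T
Hence Statement 2 is true.

Statement 1 False; Statement 2 True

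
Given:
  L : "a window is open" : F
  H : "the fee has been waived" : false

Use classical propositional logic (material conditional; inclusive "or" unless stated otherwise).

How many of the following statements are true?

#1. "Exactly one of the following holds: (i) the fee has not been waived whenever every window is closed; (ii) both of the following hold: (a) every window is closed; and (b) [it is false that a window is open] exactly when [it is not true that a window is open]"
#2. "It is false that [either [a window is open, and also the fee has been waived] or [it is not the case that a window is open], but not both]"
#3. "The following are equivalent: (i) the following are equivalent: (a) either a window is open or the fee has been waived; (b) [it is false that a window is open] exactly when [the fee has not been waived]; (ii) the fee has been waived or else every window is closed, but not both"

#1: Parsed as (not L -> not H) xor (not L and (not L iff not L))

not L = not False = True
not H = not False = True
not L -> not H = True -> True = True
not L = not False = True
not L = not False = True
not L = not False = True
not L iff not L = True iff True = True
not L and (not L iff not L) = True and True = True
(not L -> not H) xor (not L and (not L iff not L)) = True xor True = False
Thus #1 is false.

#2: Formalization: not ((L and H) xor not L)

L and H = False and False = False
not L = not False = True
(L and H) xor not L = False xor True = True
not ((L and H) xor not L) = not True = False
Hence #2 is false.

#3: Formalization: ((L or H) iff (not L iff not H)) iff (H xor not L)

L or H = False or False = False
not L = not False = True
not H = not False = True
not L iff not H = True iff True = True
(L or H) iff (not L iff not H) = False iff True = False
not L = not False = True
H xor not L = False xor True = True
((L or H) iff (not L iff not H)) iff (H xor not L) = False iff True = False
Hence #3 is false.

True statements: 0 (none).

0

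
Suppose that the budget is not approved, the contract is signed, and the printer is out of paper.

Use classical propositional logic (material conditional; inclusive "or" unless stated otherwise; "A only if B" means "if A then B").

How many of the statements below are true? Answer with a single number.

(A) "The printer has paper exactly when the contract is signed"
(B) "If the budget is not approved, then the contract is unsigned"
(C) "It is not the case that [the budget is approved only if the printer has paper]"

0

Let H = "the printer has paper" (False), D = "the contract is signed" (True), Q = "the budget is approved" (False).

(A): Formalization: H iff D

H iff D = False iff True = False
So (A) is false.

(B): In symbols: not Q -> not D

not Q = not False = True
not D = not True = False
not Q -> not D = True -> False = False
Hence (B) is false.

(C): Parsed as not (Q -> H)

Q -> H = False -> False = True
not (Q -> H) = not True = False
Thus (C) is false.

True statements: 0 (none).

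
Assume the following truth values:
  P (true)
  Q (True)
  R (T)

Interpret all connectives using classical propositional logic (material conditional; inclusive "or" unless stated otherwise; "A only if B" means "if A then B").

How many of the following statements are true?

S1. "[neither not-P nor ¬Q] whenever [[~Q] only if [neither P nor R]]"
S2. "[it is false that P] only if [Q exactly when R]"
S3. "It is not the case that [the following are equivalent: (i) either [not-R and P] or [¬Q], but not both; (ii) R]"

3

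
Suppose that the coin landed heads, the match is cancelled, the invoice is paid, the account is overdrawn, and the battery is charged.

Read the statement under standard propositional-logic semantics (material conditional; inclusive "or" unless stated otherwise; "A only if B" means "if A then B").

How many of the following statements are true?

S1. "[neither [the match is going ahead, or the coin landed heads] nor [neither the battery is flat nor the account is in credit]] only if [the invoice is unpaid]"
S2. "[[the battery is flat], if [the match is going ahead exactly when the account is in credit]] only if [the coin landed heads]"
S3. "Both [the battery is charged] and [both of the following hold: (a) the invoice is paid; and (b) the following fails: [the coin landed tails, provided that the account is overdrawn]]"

3

Let Q = "the match is cancelled" (True), W = "the coin landed heads" (True), H = "the battery is charged" (True), P = "the account is overdrawn" (True), S = "the invoice is paid" (True).

S1: Parsed as ((not Q or W) nor (not H nor not P)) -> not S

not Q = not True = False
not Q or W = False or True = True
not H = not True = False
not P = not True = False
not H nor not P = False nor False = True
(not Q or W) nor (not H nor not P) = True nor True = False
not S = not True = False
((not Q or W) nor (not H nor not P)) -> not S = False -> False = True
So S1 is true.

S2: This is ((not Q iff not P) -> not H) -> W.

not Q = not True = False
not P = not True = False
not Q iff not P = False iff False = True
not H = not True = False
(not Q iff not P) -> not H = True -> False = False
((not Q iff not P) -> not H) -> W = False -> True = True
Hence S2 is true.

S3: In symbols: H and (S and not (P -> not W))

not W = not True = False
P -> not W = True -> False = False
not (P -> not W) = not False = True
S and not (P -> not W) = True and True = True
H and (S and not (P -> not W)) = True and True = True
Thus S3 is true.

3 of the 3 statements are true (S1, S2, S3).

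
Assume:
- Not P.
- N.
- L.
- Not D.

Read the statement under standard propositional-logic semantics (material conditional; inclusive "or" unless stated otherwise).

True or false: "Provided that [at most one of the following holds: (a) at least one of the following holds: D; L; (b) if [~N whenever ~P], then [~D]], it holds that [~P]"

True

Parsed as ((D ∨ L) ↑ ((¬P → ¬N) → ¬D)) → ¬P

D ∨ L = F ∨ T = T
¬P = ¬F = T
¬N = ¬T = F
¬P → ¬N = T → F = F
¬D = ¬F = T
(¬P → ¬N) → ¬D = F → T = T
(D ∨ L) ↑ ((¬P → ¬N) → ¬D) = T ↑ T = F
¬P = ¬F = T
((D ∨ L) ↑ ((¬P → ¬N) → ¬D)) → ¬P = F → T = T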